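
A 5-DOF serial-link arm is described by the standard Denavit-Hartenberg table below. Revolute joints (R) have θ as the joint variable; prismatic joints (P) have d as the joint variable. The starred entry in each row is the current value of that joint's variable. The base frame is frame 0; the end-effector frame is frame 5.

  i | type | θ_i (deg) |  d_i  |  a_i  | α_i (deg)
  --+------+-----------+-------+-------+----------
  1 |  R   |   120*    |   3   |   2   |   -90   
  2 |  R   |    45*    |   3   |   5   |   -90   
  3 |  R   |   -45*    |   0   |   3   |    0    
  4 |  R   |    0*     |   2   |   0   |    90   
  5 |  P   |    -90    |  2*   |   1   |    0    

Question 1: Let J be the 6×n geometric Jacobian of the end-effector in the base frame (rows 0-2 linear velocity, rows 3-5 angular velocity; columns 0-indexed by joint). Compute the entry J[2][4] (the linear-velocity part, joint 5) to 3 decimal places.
0.500

prismatic axis z_4 = (-0.3624,-0.7866,0.5000)
J_v[:, 4] = z_4; J_ω[:, 4] = (0,0,0)
entry J[2][4] = 0.5000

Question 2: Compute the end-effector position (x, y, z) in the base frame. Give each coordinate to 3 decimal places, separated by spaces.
-8.324 1.347 -1.743

after link 1: o_1 = (-1.0000, 1.7321, 3.0000)
after link 2: o_2 = (-5.3658, 3.2939, -0.5355)
after link 3: o_3 = (-7.9530, 3.5323, -2.0355)
after link 4: o_4 = (-7.2459, 2.3075, -3.4497)
after link 5: o_5 = (-8.3242, 1.3468, -1.7426)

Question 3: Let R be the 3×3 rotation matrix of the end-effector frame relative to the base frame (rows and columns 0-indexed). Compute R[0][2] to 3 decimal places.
-0.362

End-effector z-axis (col 2 of R) = (-0.3624,-0.7866,0.5000)
R[0][2] = -0.3624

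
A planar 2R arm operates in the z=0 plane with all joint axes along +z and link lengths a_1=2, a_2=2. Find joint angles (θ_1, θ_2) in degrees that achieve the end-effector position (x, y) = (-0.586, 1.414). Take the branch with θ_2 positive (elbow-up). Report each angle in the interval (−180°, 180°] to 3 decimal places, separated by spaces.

cos θ_2 = (2.3428−2²−2²)/(2·2·2) = -0.7072; θ_2 = 135.0036° (elbow-up)
β = atan2(1.4140,-0.5860) = 112.5104°; ψ = atan2(1.4141,0.5857) = 67.5018°
θ_1 = β − ψ = 45.0087°

45.009 135.004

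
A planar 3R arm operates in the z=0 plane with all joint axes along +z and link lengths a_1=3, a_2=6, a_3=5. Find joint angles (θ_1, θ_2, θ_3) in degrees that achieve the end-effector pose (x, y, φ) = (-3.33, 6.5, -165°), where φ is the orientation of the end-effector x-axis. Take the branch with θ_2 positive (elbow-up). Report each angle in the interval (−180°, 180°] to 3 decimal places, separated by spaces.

wrist centre = target − a_3·(cos φ, sin φ) = (1.4996, 7.7941)
cos θ_2 = (62.9968−3²−6²)/(2·3·6) = 0.4999; θ_2 = 60.0059° (elbow-up)
β = atan2(7.7941,1.4996) = 79.1091°; ψ = atan2(5.1965,5.9995) = 40.8976°
θ_1 = β − ψ = 38.2115°
θ_3 = φ − θ_1 − θ_2 = 96.7827° (wrapped to (-180°,180°])

38.211 60.006 96.783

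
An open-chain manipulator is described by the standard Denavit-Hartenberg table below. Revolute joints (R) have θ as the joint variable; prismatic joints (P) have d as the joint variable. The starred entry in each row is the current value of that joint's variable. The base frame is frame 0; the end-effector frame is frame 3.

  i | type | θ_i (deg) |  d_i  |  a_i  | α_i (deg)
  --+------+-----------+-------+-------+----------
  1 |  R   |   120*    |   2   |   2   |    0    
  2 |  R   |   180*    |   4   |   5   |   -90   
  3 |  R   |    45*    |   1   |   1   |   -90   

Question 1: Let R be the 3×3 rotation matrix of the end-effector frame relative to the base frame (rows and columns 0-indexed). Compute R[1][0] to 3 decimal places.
End-effector x-axis (col 0 of R) = (0.3536,-0.6124,-0.7071)
R[1][0] = -0.6124

-0.612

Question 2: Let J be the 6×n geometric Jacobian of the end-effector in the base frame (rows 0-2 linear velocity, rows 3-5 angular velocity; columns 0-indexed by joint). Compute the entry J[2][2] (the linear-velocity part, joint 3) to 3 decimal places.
axis z_2 = (0.8660,0.5000,0.0000); lever o_n−o_2 = (1.2196,-0.1124,-0.7071)
cross product → J_v[:, 2] = (-0.3536,0.6124,-0.7071)
J_ω[:, 2] = z_2
entry J[2][2] = -0.7071

-0.707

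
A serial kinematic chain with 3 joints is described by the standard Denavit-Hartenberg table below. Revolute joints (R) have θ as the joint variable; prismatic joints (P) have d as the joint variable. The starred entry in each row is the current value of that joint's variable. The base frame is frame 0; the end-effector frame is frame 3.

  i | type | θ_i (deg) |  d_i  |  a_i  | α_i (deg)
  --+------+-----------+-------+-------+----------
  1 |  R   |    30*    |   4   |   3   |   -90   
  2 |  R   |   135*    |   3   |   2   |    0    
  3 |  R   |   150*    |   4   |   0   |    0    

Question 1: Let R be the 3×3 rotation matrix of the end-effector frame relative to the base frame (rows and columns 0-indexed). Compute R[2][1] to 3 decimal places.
End-effector y-axis (col 1 of R) = (0.8365,0.4830,-0.2588)
R[2][1] = -0.2588

-0.259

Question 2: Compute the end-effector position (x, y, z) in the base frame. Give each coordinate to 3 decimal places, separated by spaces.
-2.127 6.855 2.586

after link 1: o_1 = (2.5981, 1.5000, 4.0000)
after link 2: o_2 = (-0.1267, 3.3910, 2.5858)
after link 3: o_3 = (-2.1267, 6.8551, 2.5858)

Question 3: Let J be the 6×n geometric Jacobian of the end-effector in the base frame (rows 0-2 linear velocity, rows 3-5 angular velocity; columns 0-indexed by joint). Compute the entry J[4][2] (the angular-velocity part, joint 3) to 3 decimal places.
axis z_2 = (-0.5000,0.8660,0.0000); lever o_n−o_2 = (-2.0000,3.4641,0.0000)
cross product → J_v[:, 2] = (0.0000,0.0000,0.0000)
J_ω[:, 2] = z_2
entry J[4][2] = 0.8660

0.866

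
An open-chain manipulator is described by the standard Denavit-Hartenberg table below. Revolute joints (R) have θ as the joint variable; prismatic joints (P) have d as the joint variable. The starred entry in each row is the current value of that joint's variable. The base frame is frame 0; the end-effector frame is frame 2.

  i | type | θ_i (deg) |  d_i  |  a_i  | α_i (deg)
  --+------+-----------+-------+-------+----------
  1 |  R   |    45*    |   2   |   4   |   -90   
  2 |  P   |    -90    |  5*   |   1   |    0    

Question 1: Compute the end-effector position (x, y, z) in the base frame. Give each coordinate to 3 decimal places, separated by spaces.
after link 1: o_1 = (2.8284, 2.8284, 2.0000)
after link 2: o_2 = (-0.7071, 6.3640, 3.0000)

-0.707 6.364 3.000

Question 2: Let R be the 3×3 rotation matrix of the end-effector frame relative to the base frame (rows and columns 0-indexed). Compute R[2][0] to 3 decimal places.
1.000

End-effector x-axis (col 0 of R) = (0.0000,-0.0000,1.0000)
R[2][0] = 1.0000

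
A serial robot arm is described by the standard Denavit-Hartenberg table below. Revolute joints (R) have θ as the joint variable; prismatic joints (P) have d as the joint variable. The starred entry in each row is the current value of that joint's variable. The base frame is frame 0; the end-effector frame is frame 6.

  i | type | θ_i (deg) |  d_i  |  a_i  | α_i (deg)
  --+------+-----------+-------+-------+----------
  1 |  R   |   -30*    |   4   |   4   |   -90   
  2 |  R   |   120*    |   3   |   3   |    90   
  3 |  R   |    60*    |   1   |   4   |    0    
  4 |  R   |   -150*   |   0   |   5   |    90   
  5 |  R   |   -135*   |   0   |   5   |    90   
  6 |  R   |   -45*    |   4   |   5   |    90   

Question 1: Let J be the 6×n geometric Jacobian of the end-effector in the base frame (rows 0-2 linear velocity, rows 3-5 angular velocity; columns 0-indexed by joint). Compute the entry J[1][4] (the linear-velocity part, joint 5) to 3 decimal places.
1.061

axis z_4 = (0.4330,-0.2500,0.8660); lever o_n−o_4 = (0.4957,9.9490,-1.4583)
cross product → J_v[:, 4] = (-8.2515,1.0608,4.4320)
J_ω[:, 4] = z_4
entry J[1][4] = 1.0608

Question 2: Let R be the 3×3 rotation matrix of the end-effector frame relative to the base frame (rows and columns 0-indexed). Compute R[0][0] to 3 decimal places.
End-effector x-axis (col 0 of R) = (-0.4312,0.8263,-0.3624)
R[0][0] = -0.4312

-0.431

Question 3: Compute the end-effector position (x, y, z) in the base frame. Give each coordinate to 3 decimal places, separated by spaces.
after link 1: o_1 = (3.4641, -2.0000, 4.0000)
after link 2: o_2 = (3.6651, 1.3481, 1.4019)
after link 3: o_3 = (5.2811, 4.4151, -0.8301)
after link 4: o_4 = (2.7811, 0.0849, -0.8301)
after link 5: o_5 = (1.8972, 4.6777, 0.9376)
after link 6: o_6 = (3.2768, 10.0340, -2.2884)

3.277 10.034 -2.288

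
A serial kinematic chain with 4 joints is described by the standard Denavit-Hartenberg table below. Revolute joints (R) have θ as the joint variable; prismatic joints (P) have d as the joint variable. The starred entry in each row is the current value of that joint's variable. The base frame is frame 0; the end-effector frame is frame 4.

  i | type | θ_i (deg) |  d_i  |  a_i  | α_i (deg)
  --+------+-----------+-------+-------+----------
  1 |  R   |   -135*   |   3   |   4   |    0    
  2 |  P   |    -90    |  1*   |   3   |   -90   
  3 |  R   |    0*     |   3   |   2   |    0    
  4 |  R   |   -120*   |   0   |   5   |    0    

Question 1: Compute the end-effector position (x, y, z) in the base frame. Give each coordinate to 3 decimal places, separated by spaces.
after link 1: o_1 = (-2.8284, -2.8284, 3.0000)
after link 2: o_2 = (-4.9497, -0.7071, 4.0000)
after link 3: o_3 = (-8.4853, -1.4142, 4.0000)
after link 4: o_4 = (-6.7175, -3.1820, 8.3301)

-6.718 -3.182 8.330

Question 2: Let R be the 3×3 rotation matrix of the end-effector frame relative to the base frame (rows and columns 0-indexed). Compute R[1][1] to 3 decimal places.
0.612

End-effector y-axis (col 1 of R) = (-0.6124,0.6124,0.5000)
R[1][1] = 0.6124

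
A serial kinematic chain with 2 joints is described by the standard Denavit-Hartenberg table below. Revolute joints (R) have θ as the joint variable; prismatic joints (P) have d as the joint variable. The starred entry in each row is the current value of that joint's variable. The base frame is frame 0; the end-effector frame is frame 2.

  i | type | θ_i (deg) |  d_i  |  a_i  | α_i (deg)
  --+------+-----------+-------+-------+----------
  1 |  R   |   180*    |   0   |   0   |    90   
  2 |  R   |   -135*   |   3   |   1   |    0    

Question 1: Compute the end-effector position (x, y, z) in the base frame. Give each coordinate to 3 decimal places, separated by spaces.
0.707 3.000 -0.707

after link 1: o_1 = (0.0000, 0.0000, 0.0000)
after link 2: o_2 = (0.7071, 3.0000, -0.7071)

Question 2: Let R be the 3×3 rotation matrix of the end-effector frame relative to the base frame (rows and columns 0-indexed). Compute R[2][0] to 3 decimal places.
End-effector x-axis (col 0 of R) = (0.7071,-0.0000,-0.7071)
R[2][0] = -0.7071

-0.707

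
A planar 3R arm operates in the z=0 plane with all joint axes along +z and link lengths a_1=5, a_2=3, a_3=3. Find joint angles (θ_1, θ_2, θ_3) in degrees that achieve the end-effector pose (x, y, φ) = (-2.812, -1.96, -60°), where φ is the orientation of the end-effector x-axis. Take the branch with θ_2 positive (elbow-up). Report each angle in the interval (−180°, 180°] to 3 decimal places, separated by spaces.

wrist centre = target − a_3·(cos φ, sin φ) = (-4.3120, 0.6381)
cos θ_2 = (19.0005−5²−3²)/(2·5·3) = -0.5000; θ_2 = 119.9989° (elbow-up)
β = atan2(0.6381,-4.3120) = 171.5826°; ψ = atan2(2.5981,3.5000) = 36.5867°
θ_1 = β − ψ = 134.9959°
θ_3 = φ − θ_1 − θ_2 = 45.0051° (wrapped to (-180°,180°])

134.996 119.999 45.005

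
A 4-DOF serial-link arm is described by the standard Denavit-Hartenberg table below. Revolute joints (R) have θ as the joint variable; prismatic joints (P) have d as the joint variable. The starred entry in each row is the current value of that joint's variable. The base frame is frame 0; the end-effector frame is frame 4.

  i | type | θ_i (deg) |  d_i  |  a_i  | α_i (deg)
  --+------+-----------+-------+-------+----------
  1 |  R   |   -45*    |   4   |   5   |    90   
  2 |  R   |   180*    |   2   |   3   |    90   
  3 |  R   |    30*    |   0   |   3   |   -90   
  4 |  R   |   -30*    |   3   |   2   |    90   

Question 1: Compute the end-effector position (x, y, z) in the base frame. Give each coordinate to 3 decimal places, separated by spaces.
-5.347 -4.501 5.000

after link 1: o_1 = (3.5355, -3.5355, 4.0000)
after link 2: o_2 = (0.0000, -2.8284, 4.0000)
after link 3: o_3 = (-2.8978, -2.0520, 4.0000)
after link 4: o_4 = (-5.3473, -4.5015, 5.0000)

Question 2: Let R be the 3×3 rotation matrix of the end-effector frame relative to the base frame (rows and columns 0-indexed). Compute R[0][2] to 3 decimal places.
0.483

End-effector z-axis (col 2 of R) = (0.4830,-0.1294,0.8660)
R[0][2] = 0.4830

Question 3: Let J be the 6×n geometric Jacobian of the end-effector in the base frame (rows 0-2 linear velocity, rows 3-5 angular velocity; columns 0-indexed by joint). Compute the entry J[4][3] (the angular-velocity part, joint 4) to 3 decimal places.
-0.966

axis z_3 = (-0.2588,-0.9659,0.0000); lever o_n−o_3 = (-2.4495,-2.4495,1.0000)
cross product → J_v[:, 3] = (-0.9659,0.2588,-1.7321)
J_ω[:, 3] = z_3
entry J[4][3] = -0.9659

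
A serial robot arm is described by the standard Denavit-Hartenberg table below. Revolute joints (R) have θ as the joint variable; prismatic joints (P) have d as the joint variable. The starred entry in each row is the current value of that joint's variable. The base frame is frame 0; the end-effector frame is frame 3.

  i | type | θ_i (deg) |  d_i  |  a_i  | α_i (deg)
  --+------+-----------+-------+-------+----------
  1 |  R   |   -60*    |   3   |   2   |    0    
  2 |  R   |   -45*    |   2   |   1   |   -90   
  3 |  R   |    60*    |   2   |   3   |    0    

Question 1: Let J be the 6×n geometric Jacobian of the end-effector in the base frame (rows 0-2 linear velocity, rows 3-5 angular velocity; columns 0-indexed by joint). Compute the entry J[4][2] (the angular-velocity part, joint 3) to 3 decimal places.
-0.259

axis z_2 = (0.9659,-0.2588,0.0000); lever o_n−o_2 = (1.5436,-1.9665,-2.5981)
cross product → J_v[:, 2] = (0.6724,2.5095,-1.5000)
J_ω[:, 2] = z_2
entry J[4][2] = -0.2588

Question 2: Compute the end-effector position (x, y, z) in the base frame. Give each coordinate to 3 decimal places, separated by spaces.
2.285 -4.665 2.402

after link 1: o_1 = (1.0000, -1.7321, 3.0000)
after link 2: o_2 = (0.7412, -2.6980, 5.0000)
after link 3: o_3 = (2.2848, -4.6645, 2.4019)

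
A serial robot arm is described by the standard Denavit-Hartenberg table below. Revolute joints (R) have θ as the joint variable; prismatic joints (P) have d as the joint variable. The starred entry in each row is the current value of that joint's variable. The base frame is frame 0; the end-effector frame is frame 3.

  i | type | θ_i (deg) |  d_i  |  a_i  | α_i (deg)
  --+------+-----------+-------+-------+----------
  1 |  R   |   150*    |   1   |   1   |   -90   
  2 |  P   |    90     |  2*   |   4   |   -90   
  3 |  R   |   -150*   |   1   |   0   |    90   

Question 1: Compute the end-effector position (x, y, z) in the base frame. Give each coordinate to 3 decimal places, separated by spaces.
after link 1: o_1 = (-0.8660, 0.5000, 1.0000)
after link 2: o_2 = (-1.8660, -1.2321, -3.0000)
after link 3: o_3 = (-1.0000, -1.7321, -3.0000)

-1.000 -1.732 -3.000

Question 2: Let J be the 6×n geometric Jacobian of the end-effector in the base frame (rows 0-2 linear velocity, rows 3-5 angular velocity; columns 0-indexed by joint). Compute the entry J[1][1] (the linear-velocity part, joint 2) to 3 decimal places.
prismatic axis z_1 = (-0.5000,-0.8660,0.0000)
J_v[:, 1] = z_1; J_ω[:, 1] = (0,0,0)
entry J[1][1] = -0.8660

-0.866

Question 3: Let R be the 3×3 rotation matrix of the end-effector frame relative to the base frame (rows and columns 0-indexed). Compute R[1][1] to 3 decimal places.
End-effector y-axis (col 1 of R) = (0.8660,-0.5000,-0.0000)
R[1][1] = -0.5000

-0.500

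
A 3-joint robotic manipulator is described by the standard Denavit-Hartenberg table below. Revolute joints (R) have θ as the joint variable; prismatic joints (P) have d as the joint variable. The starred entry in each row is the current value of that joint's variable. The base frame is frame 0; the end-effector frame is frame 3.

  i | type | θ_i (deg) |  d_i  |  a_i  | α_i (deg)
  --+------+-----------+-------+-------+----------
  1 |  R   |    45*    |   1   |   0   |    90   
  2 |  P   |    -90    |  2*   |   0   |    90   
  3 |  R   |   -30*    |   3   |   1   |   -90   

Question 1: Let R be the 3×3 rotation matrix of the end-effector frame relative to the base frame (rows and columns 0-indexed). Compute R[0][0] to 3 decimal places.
End-effector x-axis (col 0 of R) = (-0.3536,0.3536,-0.8660)
R[0][0] = -0.3536

-0.354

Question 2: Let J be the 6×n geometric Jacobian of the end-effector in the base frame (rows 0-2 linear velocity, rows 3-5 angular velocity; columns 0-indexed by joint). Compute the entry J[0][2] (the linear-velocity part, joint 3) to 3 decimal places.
0.612

axis z_2 = (-0.7071,-0.7071,-0.0000); lever o_n−o_2 = (-2.4749,-1.7678,-0.8660)
cross product → J_v[:, 2] = (0.6124,-0.6124,-0.5000)
J_ω[:, 2] = z_2
entry J[0][2] = 0.6124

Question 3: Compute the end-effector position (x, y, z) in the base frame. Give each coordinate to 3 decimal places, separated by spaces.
-1.061 -3.182 0.134

after link 1: o_1 = (0.0000, 0.0000, 1.0000)
after link 2: o_2 = (1.4142, -1.4142, 1.0000)
after link 3: o_3 = (-1.0607, -3.1820, 0.1340)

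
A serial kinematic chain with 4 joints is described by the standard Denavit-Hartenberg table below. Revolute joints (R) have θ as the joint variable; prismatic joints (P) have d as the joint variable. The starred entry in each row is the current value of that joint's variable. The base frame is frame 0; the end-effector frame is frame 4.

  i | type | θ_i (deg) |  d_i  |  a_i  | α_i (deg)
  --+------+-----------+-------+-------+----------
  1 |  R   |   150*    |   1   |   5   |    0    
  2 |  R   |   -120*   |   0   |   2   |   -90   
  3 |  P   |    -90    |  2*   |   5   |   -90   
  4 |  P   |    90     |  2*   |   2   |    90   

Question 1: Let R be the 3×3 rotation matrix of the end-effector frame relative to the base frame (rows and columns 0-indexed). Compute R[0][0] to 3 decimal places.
0.500

End-effector x-axis (col 0 of R) = (0.5000,-0.8660,0.0000)
R[0][0] = 0.5000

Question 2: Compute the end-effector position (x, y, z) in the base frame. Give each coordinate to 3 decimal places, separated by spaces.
after link 1: o_1 = (-4.3301, 2.5000, 1.0000)
after link 2: o_2 = (-2.5981, 3.5000, 1.0000)
after link 3: o_3 = (-3.5981, 5.2321, 6.0000)
after link 4: o_4 = (-0.8660, 4.5000, 6.0000)

-0.866 4.500 6.000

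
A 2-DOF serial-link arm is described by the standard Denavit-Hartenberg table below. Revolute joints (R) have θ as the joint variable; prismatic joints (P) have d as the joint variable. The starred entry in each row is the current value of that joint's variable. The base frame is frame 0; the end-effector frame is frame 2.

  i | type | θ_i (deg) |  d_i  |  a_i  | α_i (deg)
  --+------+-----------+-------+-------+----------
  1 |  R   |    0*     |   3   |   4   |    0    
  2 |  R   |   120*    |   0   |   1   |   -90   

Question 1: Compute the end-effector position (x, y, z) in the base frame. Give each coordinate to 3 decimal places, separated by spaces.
after link 1: o_1 = (4.0000, 0.0000, 3.0000)
after link 2: o_2 = (3.5000, 0.8660, 3.0000)

3.500 0.866 3.000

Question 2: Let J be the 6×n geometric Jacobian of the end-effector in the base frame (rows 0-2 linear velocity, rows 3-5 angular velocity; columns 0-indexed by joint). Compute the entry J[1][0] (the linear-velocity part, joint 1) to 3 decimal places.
axis z_0 = ẑ; lever o_n−o_0 = (3.5000,0.8660,3.0000)
cross product → J_v[:, 0] = (-0.8660,3.5000,0.0000)
J_ω[:, 0] = z_0
entry J[1][0] = 3.5000

3.500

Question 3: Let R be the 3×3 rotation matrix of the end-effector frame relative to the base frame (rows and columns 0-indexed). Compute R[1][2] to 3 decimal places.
End-effector z-axis (col 2 of R) = (-0.8660,-0.5000,0.0000)
R[1][2] = -0.5000

-0.500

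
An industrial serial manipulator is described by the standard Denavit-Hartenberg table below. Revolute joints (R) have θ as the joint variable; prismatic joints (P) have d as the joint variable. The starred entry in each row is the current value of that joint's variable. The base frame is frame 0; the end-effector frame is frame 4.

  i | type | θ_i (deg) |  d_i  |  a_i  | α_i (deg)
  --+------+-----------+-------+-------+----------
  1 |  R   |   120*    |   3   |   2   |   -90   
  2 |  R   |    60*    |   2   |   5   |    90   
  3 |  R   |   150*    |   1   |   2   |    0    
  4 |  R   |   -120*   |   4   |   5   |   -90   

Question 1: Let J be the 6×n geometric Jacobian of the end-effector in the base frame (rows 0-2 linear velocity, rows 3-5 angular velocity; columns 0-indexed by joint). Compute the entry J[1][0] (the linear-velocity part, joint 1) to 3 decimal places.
axis z_0 = ẑ; lever o_n−o_0 = (-9.8277,6.0221,-1.0801)
cross product → J_v[:, 0] = (-6.0221,-9.8277,0.0000)
J_ω[:, 0] = z_0
entry J[1][0] = -9.8277

-9.828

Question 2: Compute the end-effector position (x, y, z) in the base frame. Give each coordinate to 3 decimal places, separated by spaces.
-9.828 6.022 -1.080

after link 1: o_1 = (-1.0000, 1.7321, 3.0000)
after link 2: o_2 = (-3.9821, 2.8971, -1.3301)
after link 3: o_3 = (-4.8481, 2.3971, 0.6699)
after link 4: o_4 = (-9.8277, 6.0221, -1.0801)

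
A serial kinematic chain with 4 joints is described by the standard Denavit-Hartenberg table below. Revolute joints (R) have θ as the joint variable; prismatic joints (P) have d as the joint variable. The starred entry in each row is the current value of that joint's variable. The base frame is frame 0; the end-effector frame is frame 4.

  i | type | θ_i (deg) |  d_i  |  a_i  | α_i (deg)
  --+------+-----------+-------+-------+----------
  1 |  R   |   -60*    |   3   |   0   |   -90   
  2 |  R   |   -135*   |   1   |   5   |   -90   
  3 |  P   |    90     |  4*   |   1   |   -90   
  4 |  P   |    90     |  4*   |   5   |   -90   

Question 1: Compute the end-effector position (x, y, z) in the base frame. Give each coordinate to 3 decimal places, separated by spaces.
-0.707 1.225 3.000

after link 1: o_1 = (0.0000, 0.0000, 3.0000)
after link 2: o_2 = (-0.9017, 3.5619, 6.5355)
after link 3: o_3 = (-0.3536, 0.6124, 9.3640)
after link 4: o_4 = (-0.7071, 1.2247, 3.0000)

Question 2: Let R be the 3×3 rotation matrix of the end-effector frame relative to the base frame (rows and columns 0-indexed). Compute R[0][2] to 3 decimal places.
0.866

End-effector z-axis (col 2 of R) = (0.8660,0.5000,-0.0000)
R[0][2] = 0.8660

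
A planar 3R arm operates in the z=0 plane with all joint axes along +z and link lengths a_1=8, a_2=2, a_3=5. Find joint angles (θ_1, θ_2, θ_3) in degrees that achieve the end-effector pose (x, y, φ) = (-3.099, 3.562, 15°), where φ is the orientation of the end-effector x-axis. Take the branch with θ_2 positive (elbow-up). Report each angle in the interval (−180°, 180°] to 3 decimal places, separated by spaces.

wrist centre = target − a_3·(cos φ, sin φ) = (-7.9286, 2.2679)
cos θ_2 = (68.0066−8²−2²)/(2·8·2) = 0.0002; θ_2 = 89.9883° (elbow-up)
β = atan2(2.2679,-7.9286) = 164.0374°; ψ = atan2(2.0000,8.0004) = 14.0356°
θ_1 = β − ψ = 150.0018°
θ_3 = φ − θ_1 − θ_2 = 135.0099° (wrapped to (-180°,180°])

150.002 89.988 135.010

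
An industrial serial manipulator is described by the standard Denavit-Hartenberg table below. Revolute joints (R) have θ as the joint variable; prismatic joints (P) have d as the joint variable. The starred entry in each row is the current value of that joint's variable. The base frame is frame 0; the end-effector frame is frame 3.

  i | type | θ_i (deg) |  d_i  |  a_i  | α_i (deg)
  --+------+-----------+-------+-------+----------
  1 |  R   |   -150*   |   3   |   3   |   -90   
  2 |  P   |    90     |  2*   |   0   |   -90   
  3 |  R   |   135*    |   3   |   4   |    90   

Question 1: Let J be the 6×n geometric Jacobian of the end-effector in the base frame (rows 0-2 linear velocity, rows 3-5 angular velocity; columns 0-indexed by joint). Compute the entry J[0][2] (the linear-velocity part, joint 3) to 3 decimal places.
1.414

axis z_2 = (0.8660,0.5000,-0.0000); lever o_n−o_2 = (1.1839,3.9495,2.8284)
cross product → J_v[:, 2] = (1.4142,-2.4495,2.8284)
J_ω[:, 2] = z_2
entry J[0][2] = 1.4142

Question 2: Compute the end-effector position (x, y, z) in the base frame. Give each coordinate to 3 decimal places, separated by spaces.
after link 1: o_1 = (-2.5981, -1.5000, 3.0000)
after link 2: o_2 = (-1.5981, -3.2321, 3.0000)
after link 3: o_3 = (-0.4142, 0.7174, 5.8284)

-0.414 0.717 5.828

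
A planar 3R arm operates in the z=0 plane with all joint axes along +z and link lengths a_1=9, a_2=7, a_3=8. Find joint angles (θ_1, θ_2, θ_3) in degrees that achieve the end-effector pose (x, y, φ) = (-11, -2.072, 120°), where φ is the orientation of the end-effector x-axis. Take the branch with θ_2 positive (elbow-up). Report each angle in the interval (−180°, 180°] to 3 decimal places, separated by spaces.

wrist centre = target − a_3·(cos φ, sin φ) = (-7.0000, -9.0002)
cos θ_2 = (130.0037−9²−7²)/(2·9·7) = 0.0000; θ_2 = 89.9983° (elbow-up)
β = atan2(-9.0002,-7.0000) = -127.8744°; ψ = atan2(7.0000,9.0002) = 37.8744°
θ_1 = β − ψ = -165.7487°
θ_3 = φ − θ_1 − θ_2 = -164.2496° (wrapped to (-180°,180°])

-165.749 89.998 -164.250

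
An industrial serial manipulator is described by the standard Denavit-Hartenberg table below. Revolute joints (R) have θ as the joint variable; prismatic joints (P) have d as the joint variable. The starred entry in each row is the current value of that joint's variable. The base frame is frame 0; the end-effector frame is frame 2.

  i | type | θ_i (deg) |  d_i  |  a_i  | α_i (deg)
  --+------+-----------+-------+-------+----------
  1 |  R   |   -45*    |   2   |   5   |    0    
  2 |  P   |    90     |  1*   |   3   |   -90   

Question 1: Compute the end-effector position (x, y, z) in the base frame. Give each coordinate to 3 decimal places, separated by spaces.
after link 1: o_1 = (3.5355, -3.5355, 2.0000)
after link 2: o_2 = (5.6569, -1.4142, 3.0000)

5.657 -1.414 3.000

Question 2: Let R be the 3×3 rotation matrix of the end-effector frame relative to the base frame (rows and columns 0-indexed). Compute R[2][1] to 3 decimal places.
-1.000

End-effector y-axis (col 1 of R) = (-0.0000,0.0000,-1.0000)
R[2][1] = -1.0000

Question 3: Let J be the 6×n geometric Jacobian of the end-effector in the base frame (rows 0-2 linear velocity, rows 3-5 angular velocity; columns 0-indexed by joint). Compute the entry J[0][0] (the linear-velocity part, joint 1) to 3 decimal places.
axis z_0 = ẑ; lever o_n−o_0 = (5.6569,-1.4142,3.0000)
cross product → J_v[:, 0] = (1.4142,5.6569,-0.0000)
J_ω[:, 0] = z_0
entry J[0][0] = 1.4142

1.414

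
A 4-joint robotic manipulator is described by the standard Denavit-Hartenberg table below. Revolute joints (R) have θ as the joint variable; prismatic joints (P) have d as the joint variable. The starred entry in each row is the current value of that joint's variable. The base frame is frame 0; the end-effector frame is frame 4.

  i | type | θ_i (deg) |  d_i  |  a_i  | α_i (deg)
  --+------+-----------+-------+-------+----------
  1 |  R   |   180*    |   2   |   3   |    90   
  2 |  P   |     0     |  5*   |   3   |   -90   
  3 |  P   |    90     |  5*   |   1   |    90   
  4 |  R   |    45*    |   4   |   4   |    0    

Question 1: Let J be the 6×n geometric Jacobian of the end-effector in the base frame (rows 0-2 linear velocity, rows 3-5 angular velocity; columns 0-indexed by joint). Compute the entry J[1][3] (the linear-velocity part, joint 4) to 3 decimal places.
axis z_3 = (-1.0000,0.0000,0.0000); lever o_n−o_3 = (-4.0000,-2.8284,2.8284)
cross product → J_v[:, 3] = (0.0000,2.8284,2.8284)
J_ω[:, 3] = z_3
entry J[1][3] = 2.8284

2.828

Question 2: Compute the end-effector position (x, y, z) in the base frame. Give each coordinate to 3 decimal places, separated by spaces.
after link 1: o_1 = (-3.0000, 0.0000, 2.0000)
after link 2: o_2 = (-6.0000, 5.0000, 2.0000)
after link 3: o_3 = (-6.0000, 4.0000, 7.0000)
after link 4: o_4 = (-10.0000, 1.1716, 9.8284)

-10.000 1.172 9.828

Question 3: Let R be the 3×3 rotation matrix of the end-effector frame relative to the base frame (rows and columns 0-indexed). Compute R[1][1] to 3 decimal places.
End-effector y-axis (col 1 of R) = (0.0000,0.7071,0.7071)
R[1][1] = 0.7071

0.707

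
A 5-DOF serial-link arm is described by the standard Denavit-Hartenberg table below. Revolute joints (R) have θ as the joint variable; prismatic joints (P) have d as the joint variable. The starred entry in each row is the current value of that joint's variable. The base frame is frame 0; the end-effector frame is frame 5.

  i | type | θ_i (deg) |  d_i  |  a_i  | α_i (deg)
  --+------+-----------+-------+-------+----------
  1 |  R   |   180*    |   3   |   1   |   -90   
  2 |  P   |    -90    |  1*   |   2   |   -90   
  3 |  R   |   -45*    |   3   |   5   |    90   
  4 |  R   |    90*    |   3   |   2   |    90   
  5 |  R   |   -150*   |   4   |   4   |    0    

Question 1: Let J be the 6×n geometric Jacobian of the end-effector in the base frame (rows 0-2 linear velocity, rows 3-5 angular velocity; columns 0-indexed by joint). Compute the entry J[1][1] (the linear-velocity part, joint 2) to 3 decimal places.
prismatic axis z_1 = (-0.0000,-1.0000,0.0000)
J_v[:, 1] = z_1; J_ω[:, 1] = (0,0,0)
entry J[1][1] = -1.0000

-1.000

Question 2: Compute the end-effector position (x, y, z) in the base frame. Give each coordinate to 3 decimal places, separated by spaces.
-2.536 -8.071 10.657

after link 1: o_1 = (-1.0000, 0.0000, 3.0000)
after link 2: o_2 = (-1.0000, -1.0000, 5.0000)
after link 3: o_3 = (-4.0000, -4.5355, 8.5355)
after link 4: o_4 = (-6.0000, -6.6569, 6.4142)
after link 5: o_5 = (-2.5359, -8.0711, 10.6569)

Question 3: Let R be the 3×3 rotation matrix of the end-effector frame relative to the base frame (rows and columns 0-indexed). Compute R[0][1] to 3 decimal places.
-0.500

End-effector y-axis (col 1 of R) = (-0.5000,0.6124,0.6124)
R[0][1] = -0.5000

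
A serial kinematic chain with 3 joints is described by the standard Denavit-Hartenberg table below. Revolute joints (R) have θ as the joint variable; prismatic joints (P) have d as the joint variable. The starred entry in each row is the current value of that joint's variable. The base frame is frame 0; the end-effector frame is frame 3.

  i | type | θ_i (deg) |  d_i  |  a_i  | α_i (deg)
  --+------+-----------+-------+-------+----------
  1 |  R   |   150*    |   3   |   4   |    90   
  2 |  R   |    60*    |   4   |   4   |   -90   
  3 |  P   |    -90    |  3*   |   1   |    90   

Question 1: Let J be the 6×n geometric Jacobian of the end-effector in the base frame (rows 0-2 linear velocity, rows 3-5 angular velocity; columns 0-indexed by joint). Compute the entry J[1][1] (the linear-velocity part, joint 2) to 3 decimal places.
-2.482

axis z_1 = (0.5000,0.8660,0.0000); lever o_n−o_1 = (3.0179,4.0311,4.9641)
cross product → J_v[:, 1] = (4.2990,-2.4821,-0.5981)
J_ω[:, 1] = z_1
entry J[1][1] = -2.4821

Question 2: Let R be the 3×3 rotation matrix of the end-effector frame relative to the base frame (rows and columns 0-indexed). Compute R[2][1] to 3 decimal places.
0.500

End-effector y-axis (col 1 of R) = (0.7500,-0.4330,0.5000)
R[2][1] = 0.5000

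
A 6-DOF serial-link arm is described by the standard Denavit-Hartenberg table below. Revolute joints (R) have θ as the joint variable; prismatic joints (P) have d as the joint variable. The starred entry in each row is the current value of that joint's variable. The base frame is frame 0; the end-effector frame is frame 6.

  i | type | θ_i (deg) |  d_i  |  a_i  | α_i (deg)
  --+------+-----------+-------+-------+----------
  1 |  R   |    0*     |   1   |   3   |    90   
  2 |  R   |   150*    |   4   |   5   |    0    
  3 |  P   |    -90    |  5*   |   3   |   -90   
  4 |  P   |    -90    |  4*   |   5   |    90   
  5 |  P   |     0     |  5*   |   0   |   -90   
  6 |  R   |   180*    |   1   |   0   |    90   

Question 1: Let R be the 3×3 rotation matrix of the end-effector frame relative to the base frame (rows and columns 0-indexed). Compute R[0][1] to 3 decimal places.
-0.866

End-effector y-axis (col 1 of R) = (-0.8660,-0.0000,0.5000)
R[0][1] = -0.8660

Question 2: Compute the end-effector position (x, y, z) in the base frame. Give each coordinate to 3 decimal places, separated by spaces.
-6.660 -14.000 4.268

after link 1: o_1 = (3.0000, 0.0000, 1.0000)
after link 2: o_2 = (-1.3301, -4.0000, 3.5000)
after link 3: o_3 = (0.1699, -9.0000, 6.0981)
after link 4: o_4 = (-3.2942, -14.0000, 8.0981)
after link 5: o_5 = (-5.7942, -14.0000, 3.7679)
after link 6: o_6 = (-6.6603, -14.0000, 4.2679)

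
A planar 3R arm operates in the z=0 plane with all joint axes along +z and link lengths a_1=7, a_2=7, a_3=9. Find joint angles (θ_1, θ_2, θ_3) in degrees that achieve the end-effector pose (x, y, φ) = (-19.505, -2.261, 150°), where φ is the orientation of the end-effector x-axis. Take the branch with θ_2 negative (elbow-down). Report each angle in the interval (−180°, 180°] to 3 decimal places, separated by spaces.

wrist centre = target − a_3·(cos φ, sin φ) = (-11.7108, -6.7610)
cos θ_2 = (182.8533−7²−7²)/(2·7·7) = 0.8658; θ_2 = -30.0201° (elbow-down)
β = atan2(-6.7610,-11.7108) = -150.0008°; ψ = atan2(-3.5021,13.0609) = -15.0101°
θ_1 = β − ψ = -134.9907°
θ_3 = φ − θ_1 − θ_2 = -44.9891° (wrapped to (-180°,180°])

-134.991 -30.020 -44.989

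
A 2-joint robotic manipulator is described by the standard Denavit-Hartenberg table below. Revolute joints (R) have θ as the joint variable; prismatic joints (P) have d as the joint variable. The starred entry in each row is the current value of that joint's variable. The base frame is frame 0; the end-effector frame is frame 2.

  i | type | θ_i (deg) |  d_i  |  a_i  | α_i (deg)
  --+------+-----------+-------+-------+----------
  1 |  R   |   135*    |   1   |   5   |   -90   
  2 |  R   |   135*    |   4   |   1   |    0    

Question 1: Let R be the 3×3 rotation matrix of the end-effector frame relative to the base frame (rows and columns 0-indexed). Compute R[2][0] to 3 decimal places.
End-effector x-axis (col 0 of R) = (0.5000,-0.5000,-0.7071)
R[2][0] = -0.7071

-0.707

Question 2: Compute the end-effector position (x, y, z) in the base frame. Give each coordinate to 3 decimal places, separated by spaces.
after link 1: o_1 = (-3.5355, 3.5355, 1.0000)
after link 2: o_2 = (-5.8640, 0.2071, 0.2929)

-5.864 0.207 0.293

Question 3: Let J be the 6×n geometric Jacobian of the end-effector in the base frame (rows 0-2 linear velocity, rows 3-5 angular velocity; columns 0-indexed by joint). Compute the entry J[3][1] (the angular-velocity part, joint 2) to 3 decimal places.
axis z_1 = (-0.7071,-0.7071,0.0000); lever o_n−o_1 = (-2.3284,-3.3284,-0.7071)
cross product → J_v[:, 1] = (0.5000,-0.5000,0.7071)
J_ω[:, 1] = z_1
entry J[3][1] = -0.7071

-0.707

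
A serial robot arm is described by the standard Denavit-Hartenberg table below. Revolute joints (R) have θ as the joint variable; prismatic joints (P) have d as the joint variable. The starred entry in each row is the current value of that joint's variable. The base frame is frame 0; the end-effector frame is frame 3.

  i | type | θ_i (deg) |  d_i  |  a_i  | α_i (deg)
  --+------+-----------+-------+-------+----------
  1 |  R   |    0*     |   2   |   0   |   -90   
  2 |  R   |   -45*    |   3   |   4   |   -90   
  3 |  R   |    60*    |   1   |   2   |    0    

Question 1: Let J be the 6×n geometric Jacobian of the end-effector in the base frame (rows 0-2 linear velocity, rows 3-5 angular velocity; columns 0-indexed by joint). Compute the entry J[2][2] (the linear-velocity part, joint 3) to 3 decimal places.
-1.225

axis z_2 = (0.7071,0.0000,-0.7071); lever o_n−o_2 = (1.4142,-1.7321,0.0000)
cross product → J_v[:, 2] = (-1.2247,-1.0000,-1.2247)
J_ω[:, 2] = z_2
entry J[2][2] = -1.2247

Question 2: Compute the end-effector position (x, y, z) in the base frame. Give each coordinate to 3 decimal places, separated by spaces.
4.243 1.268 4.828

after link 1: o_1 = (0.0000, 0.0000, 2.0000)
after link 2: o_2 = (2.8284, 3.0000, 4.8284)
after link 3: o_3 = (4.2426, 1.2679, 4.8284)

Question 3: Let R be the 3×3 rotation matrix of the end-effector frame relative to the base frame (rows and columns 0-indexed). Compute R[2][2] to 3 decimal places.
End-effector z-axis (col 2 of R) = (0.7071,0.0000,-0.7071)
R[2][2] = -0.7071

-0.707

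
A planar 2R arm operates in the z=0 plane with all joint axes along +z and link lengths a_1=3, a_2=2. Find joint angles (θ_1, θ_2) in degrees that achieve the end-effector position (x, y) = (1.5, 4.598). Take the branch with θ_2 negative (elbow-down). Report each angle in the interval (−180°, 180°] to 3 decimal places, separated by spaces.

cos θ_2 = (23.3916−3²−2²)/(2·3·2) = 0.8660; θ_2 = -30.0067° (elbow-down)
β = atan2(4.5980,1.5000) = 71.9322°; ψ = atan2(-1.0002,4.7319) = -11.9351°
θ_1 = β − ψ = 83.8673°

83.867 -30.007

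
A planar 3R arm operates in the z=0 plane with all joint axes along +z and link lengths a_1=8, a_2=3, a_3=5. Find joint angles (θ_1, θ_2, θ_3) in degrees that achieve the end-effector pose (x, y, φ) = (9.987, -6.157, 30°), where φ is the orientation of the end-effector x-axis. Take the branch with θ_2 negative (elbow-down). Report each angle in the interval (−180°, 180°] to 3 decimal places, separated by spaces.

wrist centre = target − a_3·(cos φ, sin φ) = (5.6569, -8.6570)
cos θ_2 = (106.9439−8²−3²)/(2·8·3) = 0.7072; θ_2 = -44.9954° (elbow-down)
β = atan2(-8.6570,5.6569) = -56.8376°; ψ = atan2(-2.1211,10.1215) = -11.8361°
θ_1 = β − ψ = -45.0015°
θ_3 = φ − θ_1 − θ_2 = 119.9969° (wrapped to (-180°,180°])

-45.001 -44.995 119.997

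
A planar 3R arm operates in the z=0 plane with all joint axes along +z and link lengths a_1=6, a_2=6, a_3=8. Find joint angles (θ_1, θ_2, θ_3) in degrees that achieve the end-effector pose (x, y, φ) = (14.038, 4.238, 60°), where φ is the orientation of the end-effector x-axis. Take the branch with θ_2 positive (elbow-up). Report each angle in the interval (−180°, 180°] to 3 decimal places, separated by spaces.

wrist centre = target − a_3·(cos φ, sin φ) = (10.0380, -2.6902)
cos θ_2 = (107.9986−6²−6²)/(2·6·6) = 0.5000; θ_2 = 60.0013° (elbow-up)
β = atan2(-2.6902,10.0380) = -15.0028°; ψ = atan2(5.1962,8.9999) = 30.0006°
θ_1 = β − ψ = -45.0034°
θ_3 = φ − θ_1 − θ_2 = 45.0022° (wrapped to (-180°,180°])

-45.003 60.001 45.002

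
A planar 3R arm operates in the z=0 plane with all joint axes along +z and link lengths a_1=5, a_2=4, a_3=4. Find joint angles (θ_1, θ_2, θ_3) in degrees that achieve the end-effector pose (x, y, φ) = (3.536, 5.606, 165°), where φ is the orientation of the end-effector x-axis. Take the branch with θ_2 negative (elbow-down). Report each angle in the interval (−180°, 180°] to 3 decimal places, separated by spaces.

44.990 -29.982 149.992

wrist centre = target − a_3·(cos φ, sin φ) = (7.3997, 4.5707)
cos θ_2 = (75.6471−5²−4²)/(2·5·4) = 0.8662; θ_2 = -29.9825° (elbow-down)
β = atan2(4.5707,7.3997) = 31.7032°; ψ = atan2(-1.9989,8.4647) = -13.2870°
θ_1 = β − ψ = 44.9902°
θ_3 = φ − θ_1 − θ_2 = 149.9923° (wrapped to (-180°,180°])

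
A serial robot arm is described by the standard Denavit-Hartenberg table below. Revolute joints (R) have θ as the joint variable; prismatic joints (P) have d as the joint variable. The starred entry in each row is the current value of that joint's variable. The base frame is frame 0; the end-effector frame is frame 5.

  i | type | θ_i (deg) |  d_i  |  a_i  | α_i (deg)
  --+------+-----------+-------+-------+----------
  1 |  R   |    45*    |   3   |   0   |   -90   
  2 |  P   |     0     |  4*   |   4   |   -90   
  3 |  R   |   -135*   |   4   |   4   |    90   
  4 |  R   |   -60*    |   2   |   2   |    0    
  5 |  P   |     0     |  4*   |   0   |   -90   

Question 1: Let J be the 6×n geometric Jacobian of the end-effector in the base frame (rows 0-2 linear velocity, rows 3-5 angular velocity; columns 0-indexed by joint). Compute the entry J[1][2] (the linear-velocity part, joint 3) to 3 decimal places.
axis z_2 = (-0.0000,0.0000,-1.0000); lever o_n−o_2 = (-5.0000,-6.0000,-2.2679)
cross product → J_v[:, 2] = (-6.0000,5.0000,0.0000)
J_ω[:, 2] = z_2
entry J[1][2] = 5.0000

5.000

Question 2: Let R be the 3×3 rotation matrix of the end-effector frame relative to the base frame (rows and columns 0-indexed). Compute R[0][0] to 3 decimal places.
End-effector x-axis (col 0 of R) = (-0.5000,-0.0000,0.8660)
R[0][0] = -0.5000

-0.500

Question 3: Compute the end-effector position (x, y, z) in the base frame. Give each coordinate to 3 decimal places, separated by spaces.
-5.000 -0.343 0.732

after link 1: o_1 = (0.0000, 0.0000, 3.0000)
after link 2: o_2 = (0.0000, 5.6569, 3.0000)
after link 3: o_3 = (-4.0000, 5.6569, -1.0000)
after link 4: o_4 = (-5.0000, 3.6569, 0.7321)
after link 5: o_5 = (-5.0000, -0.3431, 0.7321)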